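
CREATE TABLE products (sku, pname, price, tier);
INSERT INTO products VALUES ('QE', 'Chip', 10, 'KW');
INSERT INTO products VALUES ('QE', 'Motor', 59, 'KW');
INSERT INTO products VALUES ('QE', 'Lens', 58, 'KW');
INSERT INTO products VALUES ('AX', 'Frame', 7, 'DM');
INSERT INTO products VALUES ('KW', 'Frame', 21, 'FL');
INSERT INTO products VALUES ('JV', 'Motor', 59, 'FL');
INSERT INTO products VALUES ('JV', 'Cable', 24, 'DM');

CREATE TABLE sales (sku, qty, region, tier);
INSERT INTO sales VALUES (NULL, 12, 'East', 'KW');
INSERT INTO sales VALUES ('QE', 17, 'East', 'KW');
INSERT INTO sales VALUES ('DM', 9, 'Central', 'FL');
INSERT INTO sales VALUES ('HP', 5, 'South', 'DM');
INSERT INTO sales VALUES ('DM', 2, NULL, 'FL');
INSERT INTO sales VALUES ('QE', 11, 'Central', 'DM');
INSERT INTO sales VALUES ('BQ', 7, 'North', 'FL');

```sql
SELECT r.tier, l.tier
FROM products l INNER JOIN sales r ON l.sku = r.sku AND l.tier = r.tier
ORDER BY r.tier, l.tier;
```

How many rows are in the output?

INNER JOIN keeps only pairs where the ON condition holds.
Matching on l.sku = r.sku AND l.tier = r.tier. A NULL in a compared column never satisfies the condition.
- l[0] sku=QE, tier=KW → 1 match(es) in r → 1 row(s).
- l[1] sku=QE, tier=KW → 1 match(es) in r → 1 row(s).
- l[2] sku=QE, tier=KW → 1 match(es) in r → 1 row(s).
- l[3] sku=AX, tier=DM → no match; dropped.
- l[4] sku=KW, tier=FL → no match; dropped.
- l[5] sku=JV, tier=FL → no match; dropped.
- l[6] sku=JV, tier=DM → no match; dropped.
Total: 3 rows.

3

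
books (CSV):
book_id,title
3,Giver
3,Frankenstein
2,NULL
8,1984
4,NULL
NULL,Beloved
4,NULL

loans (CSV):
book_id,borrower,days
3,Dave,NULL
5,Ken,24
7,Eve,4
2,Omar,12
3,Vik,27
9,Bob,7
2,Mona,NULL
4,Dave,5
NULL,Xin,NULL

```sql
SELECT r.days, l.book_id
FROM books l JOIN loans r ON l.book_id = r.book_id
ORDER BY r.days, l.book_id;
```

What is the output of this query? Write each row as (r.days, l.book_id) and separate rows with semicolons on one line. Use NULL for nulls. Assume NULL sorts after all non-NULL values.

(5, 4); (5, 4); (12, 2); (27, 3); (27, 3); (NULL, 2); (NULL, 3); (NULL, 3)

INNER JOIN keeps only pairs where the ON condition holds.
Matching on l.book_id = r.book_id. A NULL in a compared column never satisfies the condition.
- l[0] book_id=3 → 2 match(es) in r → 2 row(s).
- l[1] book_id=3 → 2 match(es) in r → 2 row(s).
- l[2] book_id=2 → 2 match(es) in r → 2 row(s).
- l[3] book_id=8 → no match; dropped.
- l[4] book_id=4 → 1 match(es) in r → 1 row(s).
- l[5] book_id=NULL → no match; dropped.
- l[6] book_id=4 → 1 match(es) in r → 1 row(s).
After projecting and ordering:
r.days | l.book_id
5 | 4
5 | 4
12 | 2
27 | 3
27 | 3
NULL | 2
NULL | 3
NULL | 3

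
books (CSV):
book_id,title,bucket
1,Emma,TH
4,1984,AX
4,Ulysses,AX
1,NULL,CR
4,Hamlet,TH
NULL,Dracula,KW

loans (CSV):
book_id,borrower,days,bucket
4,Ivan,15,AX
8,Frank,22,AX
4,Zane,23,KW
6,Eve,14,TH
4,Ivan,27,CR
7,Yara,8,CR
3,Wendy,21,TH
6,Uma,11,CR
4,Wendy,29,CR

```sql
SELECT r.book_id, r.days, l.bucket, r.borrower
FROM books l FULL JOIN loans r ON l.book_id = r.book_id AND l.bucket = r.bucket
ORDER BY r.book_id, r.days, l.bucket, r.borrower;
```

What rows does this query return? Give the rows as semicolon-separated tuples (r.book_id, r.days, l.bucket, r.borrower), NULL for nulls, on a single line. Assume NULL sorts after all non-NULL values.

(3, 21, NULL, Wendy); (4, 15, AX, Ivan); (4, 15, AX, Ivan); (4, 23, NULL, Zane); (4, 27, NULL, Ivan); (4, 29, NULL, Wendy); (6, 11, NULL, Uma); (6, 14, NULL, Eve); (7, 8, NULL, Yara); (8, 22, NULL, Frank); (NULL, NULL, CR, NULL); (NULL, NULL, KW, NULL); (NULL, NULL, TH, NULL); (NULL, NULL, TH, NULL)

FULL OUTER JOIN keeps every row from both sides; unmatched rows get NULL for the other side's columns.
Matching on l.book_id = r.book_id AND l.bucket = r.bucket. A NULL in a compared column never satisfies the condition.
- l row (book_id=1, bucket=TH): no match → kept, r columns NULL.
- l row (book_id=4, bucket=AX): matches 1 r row(s) → 1 output row(s).
- l row (book_id=4, bucket=AX): matches 1 r row(s) → 1 output row(s).
- l row (book_id=1, bucket=CR): no match → kept, r columns NULL.
- l row (book_id=4, bucket=TH): no match → kept, r columns NULL.
- l row (book_id=NULL, bucket=KW): no match → kept, r columns NULL.
- plus 8 unmatched r row(s), each kept with NULL l columns.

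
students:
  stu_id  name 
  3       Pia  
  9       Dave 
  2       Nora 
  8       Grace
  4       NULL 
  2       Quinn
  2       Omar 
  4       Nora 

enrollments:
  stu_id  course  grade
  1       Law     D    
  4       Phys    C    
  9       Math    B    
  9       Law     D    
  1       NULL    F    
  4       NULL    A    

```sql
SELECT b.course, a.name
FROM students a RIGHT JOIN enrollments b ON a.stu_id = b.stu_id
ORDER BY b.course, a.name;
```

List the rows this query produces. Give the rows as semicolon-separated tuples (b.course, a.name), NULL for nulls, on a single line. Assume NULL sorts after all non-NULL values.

(Law, Dave); (Law, NULL); (Math, Dave); (Phys, Nora); (Phys, NULL); (NULL, Nora); (NULL, NULL); (NULL, NULL)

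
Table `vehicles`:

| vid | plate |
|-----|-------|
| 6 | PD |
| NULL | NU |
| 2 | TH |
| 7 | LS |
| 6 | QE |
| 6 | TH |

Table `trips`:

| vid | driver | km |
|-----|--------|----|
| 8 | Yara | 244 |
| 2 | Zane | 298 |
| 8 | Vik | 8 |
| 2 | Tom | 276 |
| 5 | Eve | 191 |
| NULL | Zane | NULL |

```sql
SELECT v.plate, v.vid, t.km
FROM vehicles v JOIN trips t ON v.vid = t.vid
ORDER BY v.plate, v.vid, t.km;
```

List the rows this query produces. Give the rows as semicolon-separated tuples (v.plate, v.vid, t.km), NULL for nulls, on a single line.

(TH, 2, 276); (TH, 2, 298)

INNER JOIN keeps only pairs where the ON condition holds.
Matching on v.vid = t.vid. A NULL in a compared column never satisfies the condition.
- vid=6: no matching t row, dropped.
- vid=NULL: no matching t row, dropped.
- vid=2: 2 matching t row(s), so 2 row(s) emitted.
- vid=7: no matching t row, dropped.
- vid=6: no matching t row, dropped.
- vid=6: no matching t row, dropped.
After projecting and ordering:
v.plate | v.vid | t.km
TH | 2 | 276
TH | 2 | 298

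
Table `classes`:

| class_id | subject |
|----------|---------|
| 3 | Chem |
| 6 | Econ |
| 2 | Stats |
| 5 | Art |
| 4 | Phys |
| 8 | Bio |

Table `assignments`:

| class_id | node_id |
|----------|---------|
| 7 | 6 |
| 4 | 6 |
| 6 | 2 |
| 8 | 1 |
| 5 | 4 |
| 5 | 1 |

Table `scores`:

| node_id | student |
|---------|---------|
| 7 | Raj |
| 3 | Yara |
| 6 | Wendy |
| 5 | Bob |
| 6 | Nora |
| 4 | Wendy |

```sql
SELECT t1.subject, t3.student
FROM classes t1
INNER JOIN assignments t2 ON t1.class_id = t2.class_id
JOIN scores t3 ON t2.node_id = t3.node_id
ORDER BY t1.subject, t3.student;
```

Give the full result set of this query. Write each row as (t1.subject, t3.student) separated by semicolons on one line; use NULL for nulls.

Joins associate left-to-right: classes INNER JOIN assignments on class_id gives 5 intermediate row(s).
Then INNER JOIN `scores t3` on node_id: keep only rows whose t2.node_id appears in t3.

(Art, Wendy); (Phys, Nora); (Phys, Wendy)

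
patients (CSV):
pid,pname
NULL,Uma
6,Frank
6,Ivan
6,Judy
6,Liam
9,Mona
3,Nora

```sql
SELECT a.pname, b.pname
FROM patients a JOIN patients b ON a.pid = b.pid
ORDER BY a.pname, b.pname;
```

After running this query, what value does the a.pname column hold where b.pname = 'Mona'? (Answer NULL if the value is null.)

Mona

INNER JOIN keeps only pairs where the ON condition holds.
Matching on a.pid = b.pid. A NULL in a compared column never satisfies the condition.
Matched pairs: 18.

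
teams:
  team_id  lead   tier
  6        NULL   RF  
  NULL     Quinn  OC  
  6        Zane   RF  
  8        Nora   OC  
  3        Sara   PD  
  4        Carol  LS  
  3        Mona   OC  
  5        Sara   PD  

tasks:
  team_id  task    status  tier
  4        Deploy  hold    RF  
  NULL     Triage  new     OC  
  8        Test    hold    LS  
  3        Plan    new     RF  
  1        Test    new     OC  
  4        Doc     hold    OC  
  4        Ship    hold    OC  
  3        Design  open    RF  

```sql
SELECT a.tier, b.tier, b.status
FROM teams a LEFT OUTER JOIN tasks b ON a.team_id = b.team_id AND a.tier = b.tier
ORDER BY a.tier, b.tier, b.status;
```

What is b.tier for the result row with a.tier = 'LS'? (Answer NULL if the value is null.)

NULL

LEFT JOIN keeps every row from `teams`; unmatched rows get NULL for `tasks`'s columns.
Matching on a.team_id = b.team_id AND a.tier = b.tier. A NULL in a compared column never satisfies the condition.
- team_id=6, tier=RF: no b row matches, row kept with b columns NULL.
- team_id=NULL, tier=OC: no b row matches, row kept with b columns NULL.
- team_id=6, tier=RF: no b row matches, row kept with b columns NULL.
- team_id=8, tier=OC: no b row matches, row kept with b columns NULL.
- team_id=3, tier=PD: no b row matches, row kept with b columns NULL.
- team_id=4, tier=LS: no b row matches, row kept with b columns NULL.
- team_id=3, tier=OC: no b row matches, row kept with b columns NULL.
- team_id=5, tier=PD: no b row matches, row kept with b columns NULL.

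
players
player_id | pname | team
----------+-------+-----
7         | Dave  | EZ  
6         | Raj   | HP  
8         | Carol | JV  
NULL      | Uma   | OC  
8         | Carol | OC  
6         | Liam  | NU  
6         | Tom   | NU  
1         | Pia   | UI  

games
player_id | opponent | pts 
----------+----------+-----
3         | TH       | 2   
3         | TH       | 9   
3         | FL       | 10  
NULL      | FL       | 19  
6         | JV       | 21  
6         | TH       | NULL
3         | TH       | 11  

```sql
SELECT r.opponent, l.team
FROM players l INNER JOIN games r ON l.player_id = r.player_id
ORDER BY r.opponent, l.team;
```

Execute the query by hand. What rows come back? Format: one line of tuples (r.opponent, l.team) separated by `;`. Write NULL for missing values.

(JV, HP); (JV, NU); (JV, NU); (TH, HP); (TH, NU); (TH, NU)

INNER JOIN keeps only pairs where the ON condition holds.
Matching on l.player_id = r.player_id. A NULL in a compared column never satisfies the condition.
- l row (player_id=7): no match → dropped.
- l row (player_id=6): matches 2 r row(s) → 2 output row(s).
- l row (player_id=8): no match → dropped.
- l row (player_id=NULL): no match → dropped.
- l row (player_id=8): no match → dropped.
- l row (player_id=6): matches 2 r row(s) → 2 output row(s).
- l row (player_id=6): matches 2 r row(s) → 2 output row(s).
- l row (player_id=1): no match → dropped.
After projecting and ordering:
r.opponent | l.team
JV | HP
JV | NU
JV | NU
TH | HP
TH | NU
TH | NU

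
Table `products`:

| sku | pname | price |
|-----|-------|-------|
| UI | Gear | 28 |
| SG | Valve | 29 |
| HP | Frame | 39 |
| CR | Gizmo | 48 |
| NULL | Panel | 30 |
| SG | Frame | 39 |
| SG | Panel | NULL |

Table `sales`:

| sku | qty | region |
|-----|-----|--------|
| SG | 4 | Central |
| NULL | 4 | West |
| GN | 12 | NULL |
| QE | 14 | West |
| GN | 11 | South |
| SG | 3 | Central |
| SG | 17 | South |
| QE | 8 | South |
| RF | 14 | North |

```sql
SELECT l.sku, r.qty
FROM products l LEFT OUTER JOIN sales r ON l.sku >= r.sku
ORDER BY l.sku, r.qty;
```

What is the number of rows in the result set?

36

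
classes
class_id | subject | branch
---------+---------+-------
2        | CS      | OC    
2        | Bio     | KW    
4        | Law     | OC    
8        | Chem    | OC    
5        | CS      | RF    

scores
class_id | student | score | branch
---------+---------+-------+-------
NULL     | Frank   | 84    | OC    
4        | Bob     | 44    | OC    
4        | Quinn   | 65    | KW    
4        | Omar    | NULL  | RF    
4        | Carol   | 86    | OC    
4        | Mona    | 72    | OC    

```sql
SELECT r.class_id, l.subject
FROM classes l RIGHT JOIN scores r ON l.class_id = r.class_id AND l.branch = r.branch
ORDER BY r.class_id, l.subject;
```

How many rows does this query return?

RIGHT JOIN keeps every row from `scores`; unmatched rows get NULL for `classes`'s columns.
Matching on l.class_id = r.class_id AND l.branch = r.branch. A NULL in a compared column never satisfies the condition.
- l[0] class_id=2, branch=OC → no match.
- l[1] class_id=2, branch=KW → no match.
- l[2] class_id=4, branch=OC → 3 match(es) in r → 3 row(s).
- l[3] class_id=8, branch=OC → no match.
- l[4] class_id=5, branch=RF → no match.
- 3 r row(s) had no l match → kept, l columns NULL.
Total: 3 matched + 3 padded = 6 rows.

6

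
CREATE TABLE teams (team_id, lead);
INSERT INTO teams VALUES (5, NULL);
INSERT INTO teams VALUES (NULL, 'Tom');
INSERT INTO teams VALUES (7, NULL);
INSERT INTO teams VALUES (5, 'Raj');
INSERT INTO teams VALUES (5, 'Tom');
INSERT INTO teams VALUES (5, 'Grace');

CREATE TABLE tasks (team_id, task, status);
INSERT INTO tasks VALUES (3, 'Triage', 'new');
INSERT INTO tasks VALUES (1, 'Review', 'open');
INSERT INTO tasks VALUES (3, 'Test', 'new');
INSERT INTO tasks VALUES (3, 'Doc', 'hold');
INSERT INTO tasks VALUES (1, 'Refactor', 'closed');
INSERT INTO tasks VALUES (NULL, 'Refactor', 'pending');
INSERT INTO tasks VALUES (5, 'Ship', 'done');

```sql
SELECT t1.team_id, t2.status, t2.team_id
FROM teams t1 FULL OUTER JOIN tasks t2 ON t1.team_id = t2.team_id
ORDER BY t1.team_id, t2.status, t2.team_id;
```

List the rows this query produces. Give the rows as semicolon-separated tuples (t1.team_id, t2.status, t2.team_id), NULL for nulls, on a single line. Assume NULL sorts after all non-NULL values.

FULL OUTER JOIN keeps every row from both sides; unmatched rows get NULL for the other side's columns.
Matching on t1.team_id = t2.team_id. A NULL in a compared column never satisfies the condition.
- t1 row (team_id=5): matches 1 t2 row(s) → 1 output row(s).
- t1 row (team_id=NULL): no match → kept, t2 columns NULL.
- t1 row (team_id=7): no match → kept, t2 columns NULL.
- t1 row (team_id=5): matches 1 t2 row(s) → 1 output row(s).
- t1 row (team_id=5): matches 1 t2 row(s) → 1 output row(s).
- t1 row (team_id=5): matches 1 t2 row(s) → 1 output row(s).
- plus 6 unmatched t2 row(s), each kept with NULL t1 columns.

(5, done, 5); (5, done, 5); (5, done, 5); (5, done, 5); (7, NULL, NULL); (NULL, closed, 1); (NULL, hold, 3); (NULL, new, 3); (NULL, new, 3); (NULL, open, 1); (NULL, pending, NULL); (NULL, NULL, NULL)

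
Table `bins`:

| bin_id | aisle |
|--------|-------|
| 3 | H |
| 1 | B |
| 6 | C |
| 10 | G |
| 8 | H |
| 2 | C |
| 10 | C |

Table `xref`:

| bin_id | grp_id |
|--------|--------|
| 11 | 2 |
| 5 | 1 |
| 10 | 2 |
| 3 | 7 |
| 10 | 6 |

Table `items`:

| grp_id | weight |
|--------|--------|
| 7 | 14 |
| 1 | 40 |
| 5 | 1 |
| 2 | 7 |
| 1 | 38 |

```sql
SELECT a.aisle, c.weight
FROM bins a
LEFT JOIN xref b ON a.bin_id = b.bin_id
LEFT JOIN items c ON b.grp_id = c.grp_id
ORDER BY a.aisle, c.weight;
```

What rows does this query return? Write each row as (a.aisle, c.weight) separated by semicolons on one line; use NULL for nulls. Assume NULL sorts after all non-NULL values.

(B, NULL); (C, 7); (C, NULL); (C, NULL); (C, NULL); (G, 7); (G, NULL); (H, 14); (H, NULL)

Joins associate left-to-right: bins LEFT JOIN xref on bin_id gives 9 intermediate row(s).
Then LEFT JOIN `items c` on grp_id: each of those 9 rows is kept; rows whose b.grp_id has no match in c get NULL for c's columns.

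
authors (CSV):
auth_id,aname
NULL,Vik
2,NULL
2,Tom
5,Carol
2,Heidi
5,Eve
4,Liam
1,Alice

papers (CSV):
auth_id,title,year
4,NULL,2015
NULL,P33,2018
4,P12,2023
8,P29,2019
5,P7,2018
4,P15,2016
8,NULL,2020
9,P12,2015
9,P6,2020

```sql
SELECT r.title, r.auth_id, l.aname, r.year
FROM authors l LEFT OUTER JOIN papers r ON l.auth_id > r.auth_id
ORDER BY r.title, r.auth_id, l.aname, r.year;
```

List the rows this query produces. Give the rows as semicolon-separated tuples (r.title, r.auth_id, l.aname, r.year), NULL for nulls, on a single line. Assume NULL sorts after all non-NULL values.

LEFT JOIN keeps every row from `authors`; unmatched rows get NULL for `papers`'s columns.
Matching on l.auth_id > r.auth_id. A NULL in a compared column never satisfies the condition.
- l row (auth_id=NULL): no match → kept, r columns NULL.
- l row (auth_id=2): no match → kept, r columns NULL.
- l row (auth_id=2): no match → kept, r columns NULL.
- l row (auth_id=5): matches 3 r row(s) → 3 output row(s).
- l row (auth_id=2): no match → kept, r columns NULL.
- l row (auth_id=5): matches 3 r row(s) → 3 output row(s).
- l row (auth_id=4): no match → kept, r columns NULL.
- l row (auth_id=1): no match → kept, r columns NULL.

(P12, 4, Carol, 2023); (P12, 4, Eve, 2023); (P15, 4, Carol, 2016); (P15, 4, Eve, 2016); (NULL, 4, Carol, 2015); (NULL, 4, Eve, 2015); (NULL, NULL, Alice, NULL); (NULL, NULL, Heidi, NULL); (NULL, NULL, Liam, NULL); (NULL, NULL, Tom, NULL); (NULL, NULL, Vik, NULL); (NULL, NULL, NULL, NULL)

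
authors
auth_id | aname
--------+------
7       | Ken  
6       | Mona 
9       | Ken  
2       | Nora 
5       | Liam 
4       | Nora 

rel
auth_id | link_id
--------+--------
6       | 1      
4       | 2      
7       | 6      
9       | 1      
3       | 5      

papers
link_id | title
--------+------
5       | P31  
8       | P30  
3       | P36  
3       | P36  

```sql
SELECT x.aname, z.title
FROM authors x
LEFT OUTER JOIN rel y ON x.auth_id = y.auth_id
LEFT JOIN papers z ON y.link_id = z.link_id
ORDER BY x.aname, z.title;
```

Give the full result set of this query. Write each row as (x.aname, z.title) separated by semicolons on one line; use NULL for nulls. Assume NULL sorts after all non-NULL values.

Joins associate left-to-right: authors LEFT JOIN rel on auth_id gives 6 intermediate row(s).
Then LEFT JOIN `papers z` on link_id: each of those 6 rows is kept; rows whose y.link_id has no match in z get NULL for z's columns.

(Ken, NULL); (Ken, NULL); (Liam, NULL); (Mona, NULL); (Nora, NULL); (Nora, NULL)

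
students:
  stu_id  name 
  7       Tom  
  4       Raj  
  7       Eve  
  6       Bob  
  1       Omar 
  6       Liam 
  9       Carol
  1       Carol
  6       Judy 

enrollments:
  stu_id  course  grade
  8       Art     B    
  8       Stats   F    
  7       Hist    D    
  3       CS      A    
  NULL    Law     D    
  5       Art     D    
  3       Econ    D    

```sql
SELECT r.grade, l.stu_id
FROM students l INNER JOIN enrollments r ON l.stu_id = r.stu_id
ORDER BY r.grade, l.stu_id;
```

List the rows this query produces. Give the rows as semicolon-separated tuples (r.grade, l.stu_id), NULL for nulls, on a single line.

INNER JOIN keeps only pairs where the ON condition holds.
Matching on l.stu_id = r.stu_id. A NULL in a compared column never satisfies the condition.
- stu_id=7: 1 matching r row(s), so 1 row(s) emitted.
- stu_id=4: no matching r row, dropped.
- stu_id=7: 1 matching r row(s), so 1 row(s) emitted.
- stu_id=6: no matching r row, dropped.
- stu_id=1: no matching r row, dropped.
- stu_id=6: no matching r row, dropped.
- stu_id=9: no matching r row, dropped.
- stu_id=1: no matching r row, dropped.
- stu_id=6: no matching r row, dropped.
After projecting and ordering:
r.grade | l.stu_id
D | 7
D | 7

(D, 7); (D, 7)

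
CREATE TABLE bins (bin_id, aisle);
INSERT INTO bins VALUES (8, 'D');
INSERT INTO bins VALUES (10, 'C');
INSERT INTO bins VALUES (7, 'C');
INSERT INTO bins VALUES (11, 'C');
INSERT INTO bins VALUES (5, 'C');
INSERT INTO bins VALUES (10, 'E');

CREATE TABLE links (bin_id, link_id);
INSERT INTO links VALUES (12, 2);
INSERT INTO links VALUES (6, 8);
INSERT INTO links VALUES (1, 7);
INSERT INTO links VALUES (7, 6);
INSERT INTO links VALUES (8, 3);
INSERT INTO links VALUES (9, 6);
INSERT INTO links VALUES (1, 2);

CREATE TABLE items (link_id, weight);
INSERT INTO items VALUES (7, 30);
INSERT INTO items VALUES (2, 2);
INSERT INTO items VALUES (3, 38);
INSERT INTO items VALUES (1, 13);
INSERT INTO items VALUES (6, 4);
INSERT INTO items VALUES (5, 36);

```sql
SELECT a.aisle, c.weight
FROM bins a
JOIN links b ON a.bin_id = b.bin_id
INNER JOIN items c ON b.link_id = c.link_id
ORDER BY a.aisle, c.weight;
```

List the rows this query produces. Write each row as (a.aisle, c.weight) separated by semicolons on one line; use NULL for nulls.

(C, 4); (D, 38)

Evaluate left to right. First `bins a INNER JOIN links b` on bin_id: 2 row(s).
Then INNER JOIN `items c` on link_id: keep only rows whose b.link_id appears in c.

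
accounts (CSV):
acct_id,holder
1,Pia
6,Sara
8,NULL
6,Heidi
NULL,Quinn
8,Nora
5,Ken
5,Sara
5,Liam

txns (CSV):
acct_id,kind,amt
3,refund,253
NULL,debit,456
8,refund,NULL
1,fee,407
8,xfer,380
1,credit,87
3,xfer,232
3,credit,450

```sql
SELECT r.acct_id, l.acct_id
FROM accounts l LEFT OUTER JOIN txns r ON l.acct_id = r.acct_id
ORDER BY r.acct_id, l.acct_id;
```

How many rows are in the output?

LEFT JOIN keeps every row from `accounts`; unmatched rows get NULL for `txns`'s columns.
Matching on l.acct_id = r.acct_id. A NULL in a compared column never satisfies the condition.
Matched pairs: 6; unmatched l rows kept: 6.
Total: 6 matched + 6 padded = 12 rows.

12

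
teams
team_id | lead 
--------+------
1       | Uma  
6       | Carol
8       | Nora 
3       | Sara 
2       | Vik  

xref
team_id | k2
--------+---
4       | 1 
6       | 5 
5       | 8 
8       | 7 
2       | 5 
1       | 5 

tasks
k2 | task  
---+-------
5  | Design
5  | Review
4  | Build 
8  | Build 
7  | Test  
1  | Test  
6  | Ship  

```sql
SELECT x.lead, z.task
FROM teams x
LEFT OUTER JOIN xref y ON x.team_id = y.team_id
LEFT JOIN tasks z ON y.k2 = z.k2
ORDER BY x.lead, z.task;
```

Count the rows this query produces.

8

Evaluate left to right. First `teams x LEFT JOIN xref y` on team_id: 5 row(s).
Then LEFT JOIN `tasks z` on k2: each of those 5 rows is kept; rows whose y.k2 has no match in z get NULL for z's columns.
Result: 8 row(s).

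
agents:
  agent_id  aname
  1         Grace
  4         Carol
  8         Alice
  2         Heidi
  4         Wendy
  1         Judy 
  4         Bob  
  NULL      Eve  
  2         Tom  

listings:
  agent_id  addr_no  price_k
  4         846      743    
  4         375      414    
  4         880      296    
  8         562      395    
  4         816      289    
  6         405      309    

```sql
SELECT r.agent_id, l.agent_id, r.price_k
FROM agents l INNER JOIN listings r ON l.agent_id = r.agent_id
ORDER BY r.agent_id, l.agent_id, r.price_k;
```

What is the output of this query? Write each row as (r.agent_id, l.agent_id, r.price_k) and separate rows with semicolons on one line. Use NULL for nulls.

(4, 4, 289); (4, 4, 289); (4, 4, 289); (4, 4, 296); (4, 4, 296); (4, 4, 296); (4, 4, 414); (4, 4, 414); (4, 4, 414); (4, 4, 743); (4, 4, 743); (4, 4, 743); (8, 8, 395)

INNER JOIN keeps only pairs where the ON condition holds.
Matching on l.agent_id = r.agent_id. A NULL in a compared column never satisfies the condition.
- l (agent_id=1) has no partner → excluded.
- l (agent_id=4) pairs with 4 row(s) of r.
- l (agent_id=8) pairs with 1 row(s) of r.
- l (agent_id=2) has no partner → excluded.
- l (agent_id=4) pairs with 4 row(s) of r.
- l (agent_id=1) has no partner → excluded.
- l (agent_id=4) pairs with 4 row(s) of r.
- l (agent_id=NULL) has no partner → excluded.
- l (agent_id=2) has no partner → excluded.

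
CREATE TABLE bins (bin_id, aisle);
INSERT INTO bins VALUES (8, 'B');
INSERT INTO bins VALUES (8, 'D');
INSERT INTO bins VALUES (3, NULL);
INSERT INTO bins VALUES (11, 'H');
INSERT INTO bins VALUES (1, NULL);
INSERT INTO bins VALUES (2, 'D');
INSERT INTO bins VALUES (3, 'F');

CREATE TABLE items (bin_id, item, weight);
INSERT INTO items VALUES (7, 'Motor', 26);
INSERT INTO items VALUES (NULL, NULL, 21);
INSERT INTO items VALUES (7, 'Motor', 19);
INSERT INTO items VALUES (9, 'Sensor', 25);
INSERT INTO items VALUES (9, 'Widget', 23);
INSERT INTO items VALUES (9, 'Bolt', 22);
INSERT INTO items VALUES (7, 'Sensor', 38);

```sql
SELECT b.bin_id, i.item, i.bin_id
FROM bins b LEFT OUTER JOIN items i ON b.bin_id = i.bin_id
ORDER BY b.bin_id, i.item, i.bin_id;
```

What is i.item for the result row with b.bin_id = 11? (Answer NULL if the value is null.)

NULL

LEFT JOIN keeps every row from `bins`; unmatched rows get NULL for `items`'s columns.
Matching on b.bin_id = i.bin_id. A NULL in a compared column never satisfies the condition.
Matched pairs: 0; unmatched b rows kept: 7.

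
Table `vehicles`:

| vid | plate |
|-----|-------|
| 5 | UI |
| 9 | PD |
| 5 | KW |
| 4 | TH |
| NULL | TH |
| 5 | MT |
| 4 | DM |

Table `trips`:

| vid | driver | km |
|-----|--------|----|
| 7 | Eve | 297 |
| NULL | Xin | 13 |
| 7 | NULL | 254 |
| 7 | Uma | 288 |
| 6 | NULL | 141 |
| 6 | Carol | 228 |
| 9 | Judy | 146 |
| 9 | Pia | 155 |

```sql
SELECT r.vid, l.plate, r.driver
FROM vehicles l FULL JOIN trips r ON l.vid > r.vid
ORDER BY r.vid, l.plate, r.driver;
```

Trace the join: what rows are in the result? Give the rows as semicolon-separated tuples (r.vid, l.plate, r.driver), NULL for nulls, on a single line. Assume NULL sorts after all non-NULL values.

(6, PD, Carol); (6, PD, NULL); (7, PD, Eve); (7, PD, Uma); (7, PD, NULL); (9, NULL, Judy); (9, NULL, Pia); (NULL, DM, NULL); (NULL, KW, NULL); (NULL, MT, NULL); (NULL, TH, NULL); (NULL, TH, NULL); (NULL, UI, NULL); (NULL, NULL, Xin)

FULL OUTER JOIN keeps every row from both sides; unmatched rows get NULL for the other side's columns.
Matching on l.vid > r.vid. A NULL in a compared column never satisfies the condition.
Matched pairs: 5; unmatched l rows kept: 6; unmatched r rows kept: 3.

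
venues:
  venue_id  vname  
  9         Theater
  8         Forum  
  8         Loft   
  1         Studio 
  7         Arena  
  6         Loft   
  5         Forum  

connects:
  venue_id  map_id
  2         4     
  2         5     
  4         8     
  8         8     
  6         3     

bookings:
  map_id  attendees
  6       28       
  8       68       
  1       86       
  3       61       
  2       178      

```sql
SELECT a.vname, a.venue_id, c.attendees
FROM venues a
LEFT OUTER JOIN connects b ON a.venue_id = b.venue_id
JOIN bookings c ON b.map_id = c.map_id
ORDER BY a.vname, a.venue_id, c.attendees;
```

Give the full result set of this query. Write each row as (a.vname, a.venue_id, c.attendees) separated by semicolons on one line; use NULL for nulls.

(Forum, 8, 68); (Loft, 6, 61); (Loft, 8, 68)

Joins associate left-to-right: venues LEFT JOIN connects on venue_id gives 7 intermediate row(s).
Then INNER JOIN `bookings c` on map_id: keep only rows whose b.map_id appears in c.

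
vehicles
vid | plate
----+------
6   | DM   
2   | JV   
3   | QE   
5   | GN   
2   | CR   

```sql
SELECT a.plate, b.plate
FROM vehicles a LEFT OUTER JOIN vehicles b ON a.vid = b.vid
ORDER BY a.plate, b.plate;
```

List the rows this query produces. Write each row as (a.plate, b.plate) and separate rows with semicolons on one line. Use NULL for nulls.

(CR, CR); (CR, JV); (DM, DM); (GN, GN); (JV, CR); (JV, JV); (QE, QE)

LEFT JOIN keeps every row from `vehicles a`; unmatched rows get NULL for `vehicles b`'s columns.
Matching on a.vid = b.vid.
Matched pairs: 7; unmatched a rows kept: 0.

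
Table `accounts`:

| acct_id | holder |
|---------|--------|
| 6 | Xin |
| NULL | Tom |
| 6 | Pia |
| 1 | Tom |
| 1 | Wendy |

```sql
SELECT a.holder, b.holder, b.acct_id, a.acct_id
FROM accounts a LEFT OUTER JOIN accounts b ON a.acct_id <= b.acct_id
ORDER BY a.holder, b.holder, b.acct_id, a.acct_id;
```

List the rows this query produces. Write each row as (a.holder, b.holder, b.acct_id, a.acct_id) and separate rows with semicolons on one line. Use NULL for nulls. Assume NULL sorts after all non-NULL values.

(Pia, Pia, 6, 6); (Pia, Xin, 6, 6); (Tom, Pia, 6, 1); (Tom, Tom, 1, 1); (Tom, Wendy, 1, 1); (Tom, Xin, 6, 1); (Tom, NULL, NULL, NULL); (Wendy, Pia, 6, 1); (Wendy, Tom, 1, 1); (Wendy, Wendy, 1, 1); (Wendy, Xin, 6, 1); (Xin, Pia, 6, 6); (Xin, Xin, 6, 6)

LEFT JOIN keeps every row from `accounts a`; unmatched rows get NULL for `accounts b`'s columns.
Matching on a.acct_id <= b.acct_id. A NULL in a compared column never satisfies the condition.
- acct_id=6: 2 matching b row(s), so 2 row(s) emitted.
- acct_id=NULL: no b row matches, row kept with b columns NULL.
- acct_id=6: 2 matching b row(s), so 2 row(s) emitted.
- acct_id=1: 4 matching b row(s), so 4 row(s) emitted.
- acct_id=1: 4 matching b row(s), so 4 row(s) emitted.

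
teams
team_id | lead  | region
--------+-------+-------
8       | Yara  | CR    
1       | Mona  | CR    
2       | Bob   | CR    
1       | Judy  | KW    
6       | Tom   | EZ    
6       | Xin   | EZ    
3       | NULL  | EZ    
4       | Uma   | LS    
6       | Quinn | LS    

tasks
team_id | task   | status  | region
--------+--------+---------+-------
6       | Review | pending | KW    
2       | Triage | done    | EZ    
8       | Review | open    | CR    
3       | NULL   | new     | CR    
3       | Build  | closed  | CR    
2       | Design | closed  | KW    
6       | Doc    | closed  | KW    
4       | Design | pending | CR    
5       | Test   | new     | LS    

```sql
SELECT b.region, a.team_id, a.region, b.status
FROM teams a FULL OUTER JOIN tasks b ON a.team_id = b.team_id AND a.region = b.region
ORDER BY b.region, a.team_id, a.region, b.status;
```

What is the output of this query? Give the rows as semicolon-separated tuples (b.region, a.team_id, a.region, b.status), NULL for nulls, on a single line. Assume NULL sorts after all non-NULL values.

(CR, 8, CR, open); (CR, NULL, NULL, closed); (CR, NULL, NULL, new); (CR, NULL, NULL, pending); (EZ, NULL, NULL, done); (KW, NULL, NULL, closed); (KW, NULL, NULL, closed); (KW, NULL, NULL, pending); (LS, NULL, NULL, new); (NULL, 1, CR, NULL); (NULL, 1, KW, NULL); (NULL, 2, CR, NULL); (NULL, 3, EZ, NULL); (NULL, 4, LS, NULL); (NULL, 6, EZ, NULL); (NULL, 6, EZ, NULL); (NULL, 6, LS, NULL)

FULL OUTER JOIN keeps every row from both sides; unmatched rows get NULL for the other side's columns.
Matching on a.team_id = b.team_id AND a.region = b.region.
- a row (team_id=8, region=CR): matches 1 b row(s) → 1 output row(s).
- a row (team_id=1, region=CR): no match → kept, b columns NULL.
- a row (team_id=2, region=CR): no match → kept, b columns NULL.
- a row (team_id=1, region=KW): no match → kept, b columns NULL.
- a row (team_id=6, region=EZ): no match → kept, b columns NULL.
- a row (team_id=6, region=EZ): no match → kept, b columns NULL.
- a row (team_id=3, region=EZ): no match → kept, b columns NULL.
- a row (team_id=4, region=LS): no match → kept, b columns NULL.
- a row (team_id=6, region=LS): no match → kept, b columns NULL.
- 8 row(s) from b found no a partner → padded with NULL.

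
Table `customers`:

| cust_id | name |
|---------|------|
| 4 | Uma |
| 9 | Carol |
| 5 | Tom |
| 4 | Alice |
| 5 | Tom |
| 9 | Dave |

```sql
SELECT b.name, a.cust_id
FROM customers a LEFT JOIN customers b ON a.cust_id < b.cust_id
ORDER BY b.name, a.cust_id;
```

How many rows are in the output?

14

LEFT JOIN keeps every row from `customers a`; unmatched rows get NULL for `customers b`'s columns.
Matching on a.cust_id < b.cust_id.
- a[0] cust_id=4 → 4 match(es) in b → 4 row(s).
- a[1] cust_id=9 → no match; kept with NULLs on the b side.
- a[2] cust_id=5 → 2 match(es) in b → 2 row(s).
- a[3] cust_id=4 → 4 match(es) in b → 4 row(s).
- a[4] cust_id=5 → 2 match(es) in b → 2 row(s).
- a[5] cust_id=9 → no match; kept with NULLs on the b side.
Total: 12 matched + 2 padded = 14 rows.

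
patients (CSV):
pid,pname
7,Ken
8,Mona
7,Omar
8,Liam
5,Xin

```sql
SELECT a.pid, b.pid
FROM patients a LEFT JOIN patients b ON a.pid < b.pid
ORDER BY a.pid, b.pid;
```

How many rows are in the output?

10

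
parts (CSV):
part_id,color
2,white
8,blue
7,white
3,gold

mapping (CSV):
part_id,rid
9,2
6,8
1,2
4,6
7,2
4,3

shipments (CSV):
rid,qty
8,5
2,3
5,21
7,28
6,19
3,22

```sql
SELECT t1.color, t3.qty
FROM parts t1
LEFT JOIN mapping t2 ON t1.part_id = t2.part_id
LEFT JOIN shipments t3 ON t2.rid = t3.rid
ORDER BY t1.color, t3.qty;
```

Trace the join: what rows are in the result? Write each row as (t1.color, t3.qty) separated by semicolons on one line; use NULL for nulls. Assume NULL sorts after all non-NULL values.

(blue, NULL); (gold, NULL); (white, 3); (white, NULL)

Step 1 — t1 LEFT JOIN t2 on part_id → 4 row(s).
Then LEFT JOIN `shipments t3` on rid: each of those 4 rows is kept; rows whose t2.rid has no match in t3 get NULL for t3's columns.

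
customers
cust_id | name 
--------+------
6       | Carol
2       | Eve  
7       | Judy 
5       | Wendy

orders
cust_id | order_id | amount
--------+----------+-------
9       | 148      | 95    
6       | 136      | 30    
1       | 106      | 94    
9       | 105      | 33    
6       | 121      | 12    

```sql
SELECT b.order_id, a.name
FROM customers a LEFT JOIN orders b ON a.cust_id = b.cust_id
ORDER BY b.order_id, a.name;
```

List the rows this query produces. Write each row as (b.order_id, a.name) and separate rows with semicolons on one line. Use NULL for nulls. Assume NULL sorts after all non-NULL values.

(121, Carol); (136, Carol); (NULL, Eve); (NULL, Judy); (NULL, Wendy)

LEFT JOIN keeps every row from `customers`; unmatched rows get NULL for `orders`'s columns.
Matching on a.cust_id = b.cust_id.
- a (cust_id=6) pairs with 2 row(s) of b.
- a (cust_id=2) has no partner → padded with NULL.
- a (cust_id=7) has no partner → padded with NULL.
- a (cust_id=5) has no partner → padded with NULL.
After projecting and ordering:
b.order_id | a.name
121 | Carol
136 | Carol
NULL | Eve
NULL | Judy
NULL | Wendy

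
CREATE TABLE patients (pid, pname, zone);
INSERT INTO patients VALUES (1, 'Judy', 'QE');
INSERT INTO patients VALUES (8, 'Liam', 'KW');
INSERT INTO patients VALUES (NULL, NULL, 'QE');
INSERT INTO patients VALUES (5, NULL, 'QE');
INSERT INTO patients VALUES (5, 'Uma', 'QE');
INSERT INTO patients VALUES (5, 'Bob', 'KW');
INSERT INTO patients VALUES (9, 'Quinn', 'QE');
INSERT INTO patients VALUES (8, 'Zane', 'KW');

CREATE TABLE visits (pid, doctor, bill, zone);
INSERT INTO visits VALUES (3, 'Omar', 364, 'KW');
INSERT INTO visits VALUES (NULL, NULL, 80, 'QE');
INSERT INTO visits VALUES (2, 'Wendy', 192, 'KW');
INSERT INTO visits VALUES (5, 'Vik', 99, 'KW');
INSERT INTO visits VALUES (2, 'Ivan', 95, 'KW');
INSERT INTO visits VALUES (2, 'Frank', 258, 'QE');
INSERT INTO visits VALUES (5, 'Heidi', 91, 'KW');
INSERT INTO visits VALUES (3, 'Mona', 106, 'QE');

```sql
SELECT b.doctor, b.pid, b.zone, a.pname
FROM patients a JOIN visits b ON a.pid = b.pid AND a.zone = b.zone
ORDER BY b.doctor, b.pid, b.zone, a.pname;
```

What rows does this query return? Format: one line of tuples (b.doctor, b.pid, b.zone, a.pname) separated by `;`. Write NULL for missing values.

(Heidi, 5, KW, Bob); (Vik, 5, KW, Bob)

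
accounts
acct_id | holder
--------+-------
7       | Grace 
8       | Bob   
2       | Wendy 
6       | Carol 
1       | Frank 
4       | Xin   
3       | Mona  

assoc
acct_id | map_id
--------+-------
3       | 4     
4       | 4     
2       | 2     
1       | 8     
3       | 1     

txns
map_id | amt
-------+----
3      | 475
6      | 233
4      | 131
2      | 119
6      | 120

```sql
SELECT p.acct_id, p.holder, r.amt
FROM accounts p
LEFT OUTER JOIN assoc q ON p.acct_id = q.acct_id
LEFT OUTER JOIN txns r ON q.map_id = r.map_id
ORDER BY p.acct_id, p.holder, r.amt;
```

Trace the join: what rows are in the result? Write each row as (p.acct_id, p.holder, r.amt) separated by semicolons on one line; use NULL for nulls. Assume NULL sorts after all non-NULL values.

Evaluate left to right. First `accounts p LEFT JOIN assoc q` on acct_id: 8 row(s).
Then LEFT JOIN `txns r` on map_id: each of those 8 rows is kept; rows whose q.map_id has no match in r get NULL for r's columns.

(1, Frank, NULL); (2, Wendy, 119); (3, Mona, 131); (3, Mona, NULL); (4, Xin, 131); (6, Carol, NULL); (7, Grace, NULL); (8, Bob, NULL)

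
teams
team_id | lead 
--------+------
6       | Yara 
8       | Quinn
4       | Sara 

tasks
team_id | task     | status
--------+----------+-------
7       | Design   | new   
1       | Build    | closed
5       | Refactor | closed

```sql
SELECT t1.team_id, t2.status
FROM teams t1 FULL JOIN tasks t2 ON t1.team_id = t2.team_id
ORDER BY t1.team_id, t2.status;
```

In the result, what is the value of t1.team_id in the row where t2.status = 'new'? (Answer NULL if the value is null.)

FULL OUTER JOIN keeps every row from both sides; unmatched rows get NULL for the other side's columns.
Matching on t1.team_id = t2.team_id.
- team_id=6: no t2 row matches, row kept with t2 columns NULL.
- team_id=8: no t2 row matches, row kept with t2 columns NULL.
- team_id=4: no t2 row matches, row kept with t2 columns NULL.
- plus 3 unmatched t2 row(s), each kept with NULL t1 columns.

NULL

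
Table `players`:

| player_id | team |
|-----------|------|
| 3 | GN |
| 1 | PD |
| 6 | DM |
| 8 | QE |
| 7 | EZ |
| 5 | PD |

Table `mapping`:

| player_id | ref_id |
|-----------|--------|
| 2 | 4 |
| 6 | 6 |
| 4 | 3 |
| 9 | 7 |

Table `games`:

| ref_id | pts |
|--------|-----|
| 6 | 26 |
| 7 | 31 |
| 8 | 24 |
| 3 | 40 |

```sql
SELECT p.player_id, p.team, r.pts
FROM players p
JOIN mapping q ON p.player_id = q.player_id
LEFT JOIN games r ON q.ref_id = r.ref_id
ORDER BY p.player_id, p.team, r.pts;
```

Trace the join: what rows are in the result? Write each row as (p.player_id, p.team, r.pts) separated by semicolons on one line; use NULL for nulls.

(6, DM, 26)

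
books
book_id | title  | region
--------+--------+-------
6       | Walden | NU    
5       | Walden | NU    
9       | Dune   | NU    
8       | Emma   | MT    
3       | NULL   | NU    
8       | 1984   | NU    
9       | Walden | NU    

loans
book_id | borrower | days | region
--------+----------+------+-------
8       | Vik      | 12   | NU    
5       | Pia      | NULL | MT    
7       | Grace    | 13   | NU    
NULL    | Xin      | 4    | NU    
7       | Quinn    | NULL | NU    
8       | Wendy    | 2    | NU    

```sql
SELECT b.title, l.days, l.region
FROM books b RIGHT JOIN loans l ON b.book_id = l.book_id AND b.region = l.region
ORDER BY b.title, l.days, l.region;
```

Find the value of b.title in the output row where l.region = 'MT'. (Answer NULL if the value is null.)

RIGHT JOIN keeps every row from `loans`; unmatched rows get NULL for `books`'s columns.
Matching on b.book_id = l.book_id AND b.region = l.region. A NULL in a compared column never satisfies the condition.
Matched pairs: 2; unmatched l rows kept: 4.

NULL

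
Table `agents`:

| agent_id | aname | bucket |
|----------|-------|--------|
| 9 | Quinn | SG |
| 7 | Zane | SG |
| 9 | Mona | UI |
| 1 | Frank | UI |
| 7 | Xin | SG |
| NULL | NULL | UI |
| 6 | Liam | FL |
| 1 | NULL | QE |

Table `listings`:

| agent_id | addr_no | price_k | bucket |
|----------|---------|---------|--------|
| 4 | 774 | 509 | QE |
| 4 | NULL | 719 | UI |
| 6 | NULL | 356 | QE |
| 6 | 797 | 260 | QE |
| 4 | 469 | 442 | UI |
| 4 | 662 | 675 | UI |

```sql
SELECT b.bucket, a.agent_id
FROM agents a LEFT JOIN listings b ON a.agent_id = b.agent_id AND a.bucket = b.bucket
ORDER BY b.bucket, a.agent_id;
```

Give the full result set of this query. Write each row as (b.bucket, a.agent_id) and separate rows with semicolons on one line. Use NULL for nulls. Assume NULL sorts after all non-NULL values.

(NULL, 1); (NULL, 1); (NULL, 6); (NULL, 7); (NULL, 7); (NULL, 9); (NULL, 9); (NULL, NULL)

LEFT JOIN keeps every row from `agents`; unmatched rows get NULL for `listings`'s columns.
Matching on a.agent_id = b.agent_id AND a.bucket = b.bucket. A NULL in a compared column never satisfies the condition.
Matched pairs: 0; unmatched a rows kept: 8.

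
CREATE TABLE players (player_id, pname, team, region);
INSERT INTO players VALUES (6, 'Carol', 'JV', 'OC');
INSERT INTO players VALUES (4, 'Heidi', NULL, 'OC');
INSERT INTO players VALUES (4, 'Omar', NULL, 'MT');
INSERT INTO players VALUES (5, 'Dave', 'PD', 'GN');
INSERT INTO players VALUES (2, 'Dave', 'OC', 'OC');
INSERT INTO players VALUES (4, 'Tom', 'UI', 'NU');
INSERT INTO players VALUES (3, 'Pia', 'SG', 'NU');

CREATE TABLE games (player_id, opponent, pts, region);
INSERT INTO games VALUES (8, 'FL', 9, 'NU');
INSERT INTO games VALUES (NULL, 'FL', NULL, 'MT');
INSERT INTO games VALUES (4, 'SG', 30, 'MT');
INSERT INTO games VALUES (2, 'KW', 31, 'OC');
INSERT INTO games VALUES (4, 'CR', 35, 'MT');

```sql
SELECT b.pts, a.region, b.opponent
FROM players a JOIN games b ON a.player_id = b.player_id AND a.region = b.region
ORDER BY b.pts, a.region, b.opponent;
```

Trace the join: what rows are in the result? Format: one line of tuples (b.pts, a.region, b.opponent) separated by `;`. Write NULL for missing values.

(30, MT, SG); (31, OC, KW); (35, MT, CR)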